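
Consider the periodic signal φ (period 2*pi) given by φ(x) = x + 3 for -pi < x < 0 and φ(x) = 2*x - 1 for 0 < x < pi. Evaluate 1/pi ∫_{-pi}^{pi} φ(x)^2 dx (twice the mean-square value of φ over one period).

-5*pi + 10 + 5*pi**2/3

1/pi ∫_{-pi}^{pi} φ(x)^2 dx = 1/pi · (5*pi*(-3*pi + 6 + pi**2)/3) = -5*pi + 10 + 5*pi**2/3.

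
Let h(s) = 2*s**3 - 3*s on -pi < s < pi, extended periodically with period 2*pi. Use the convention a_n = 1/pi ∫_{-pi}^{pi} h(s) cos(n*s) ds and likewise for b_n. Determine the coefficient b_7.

-318/343 + 4*pi**2/7

b_7 = 1/pi ∫_{-pi}^{pi} h(s) sin(7*s) ds.
h is odd and sin(7*s) is odd, so the integrand is even and b_7 = 2/pi ∫_0^{pi} h(s) sin(7*s) ds.
Integrating by parts three times (tabular method), an antiderivative of (2*s**3 - 3*s) sin(7*s) is -2*s**3*cos(7*s)/7 + 6*s**2*sin(7*s)/49 + 159*s*cos(7*s)/343 - 159*sin(7*s)/2401; evaluating from 0 to pi: ∫_{0}^{pi} (2*s**3 - 3*s) sin(7*s) ds = (pi*(-159 + 98*pi**2)/343) - (0) = pi*(-159 + 98*pi**2)/343.
Hence b_7 = (2/pi)·(pi*(-159 + 98*pi**2)/343) = -318/343 + 4*pi**2/7.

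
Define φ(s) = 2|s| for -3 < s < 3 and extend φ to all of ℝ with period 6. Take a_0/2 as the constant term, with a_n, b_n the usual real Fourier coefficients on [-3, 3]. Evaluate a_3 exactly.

-8/(3*pi**2)

a_3 = 1/3 ∫_{-3}^{3} φ(s) cos(pi*s) ds.
φ is even and cos(pi*s) is even, so the integrand is even and a_3 = 2/3 ∫_0^{3} φ(s) cos(pi*s) ds.
Integrating by parts (boundary term plus one more integral), an antiderivative of (2*s) cos(pi*s) is 2*s*sin(pi*s)/pi + 2*cos(pi*s)/pi**2; evaluating from 0 to 3: ∫_{0}^{3} (2*s) cos(pi*s) ds = (-2/pi**2) - (2/pi**2) = -4/pi**2.
Hence a_3 = (2/3)·(-4/pi**2) = -8/(3*pi**2).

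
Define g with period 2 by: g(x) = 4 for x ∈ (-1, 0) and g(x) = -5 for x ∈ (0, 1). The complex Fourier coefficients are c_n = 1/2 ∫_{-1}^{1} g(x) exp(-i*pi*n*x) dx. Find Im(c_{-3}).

-3/pi

Since g is real-valued, Im(c_{-3}) = -1/2 ∫_{-1}^{1} g(x) sin(-3*pi*x) dx = b_{3}/2.
Split the integral at the breakpoints.
Directly, an antiderivative of (4) sin(-3*pi*x) is 4*cos(3*pi*x)/(3*pi); evaluating from -1 to 0: ∫_{-1}^{0} (4) sin(-3*pi*x) dx = (4/(3*pi)) - (-4/(3*pi)) = 8/(3*pi).
Directly, an antiderivative of (-5) sin(-3*pi*x) is -5*cos(3*pi*x)/(3*pi); evaluating from 0 to 1: ∫_{0}^{1} (-5) sin(-3*pi*x) dx = (5/(3*pi)) - (-5/(3*pi)) = 10/(3*pi).
So ∫_{-1}^{1} g(x) sin(-3*pi*x) dx = 6/pi.
Hence Im(c_{-3}) = (-1/2)·(6/pi) = -3/pi.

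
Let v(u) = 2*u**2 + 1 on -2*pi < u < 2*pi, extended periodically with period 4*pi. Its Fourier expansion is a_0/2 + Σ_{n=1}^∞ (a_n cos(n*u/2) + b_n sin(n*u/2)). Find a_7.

a_7 = (1/(2*pi)) ∫_{-2*pi}^{2*pi} v(u) cos(7*u/2) du.
v is even and cos(7*u/2) is even, so the integrand is even and a_7 = 1/pi ∫_0^{2*pi} v(u) cos(7*u/2) du.
Integrating by parts twice (tabular method), an antiderivative of (2*u**2 + 1) cos(7*u/2) is 4*u**2*sin(7*u/2)/7 + 16*u*cos(7*u/2)/49 + 66*sin(7*u/2)/343; evaluating from 0 to 2*pi: ∫_{0}^{2*pi} (2*u**2 + 1) cos(7*u/2) du = (-32*pi/49) - (0) = -32*pi/49.
Hence a_7 = (1/pi)·(-32*pi/49) = -32/49.

-32/49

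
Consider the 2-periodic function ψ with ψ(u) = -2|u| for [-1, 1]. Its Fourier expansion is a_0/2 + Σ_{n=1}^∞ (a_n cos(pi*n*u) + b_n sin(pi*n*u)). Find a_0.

a_0 = ∫_{-1}^{1} ψ(u) du = -2.

-2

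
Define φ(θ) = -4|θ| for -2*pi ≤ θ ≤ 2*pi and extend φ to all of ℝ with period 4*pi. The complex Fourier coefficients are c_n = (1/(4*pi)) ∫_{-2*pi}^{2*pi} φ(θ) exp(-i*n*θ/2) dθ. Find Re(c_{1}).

16/pi

Since φ is real-valued, Re(c_{1}) = (1/(4*pi)) ∫_{-2*pi}^{2*pi} φ(θ) cos(θ/2) dθ = a_{1}/2.
φ is even and cos(θ/2) is even, so the integrand is even: ∫_{-2*pi}^{2*pi} φ(θ) cos(θ/2) dθ = 2∫_0^{2*pi} φ(θ) cos(θ/2) dθ.
Integrating by parts (boundary term plus one more integral), an antiderivative of (-4*θ) cos(θ/2) is -8*θ*sin(θ/2) - 16*cos(θ/2); evaluating from 0 to 2*pi: ∫_{0}^{2*pi} (-4*θ) cos(θ/2) dθ = (16) - (-16) = 32.
So ∫_{-2*pi}^{2*pi} φ(θ) cos(θ/2) dθ = 64.
Hence Re(c_{1}) = (1/(4*pi))·(64) = 16/pi.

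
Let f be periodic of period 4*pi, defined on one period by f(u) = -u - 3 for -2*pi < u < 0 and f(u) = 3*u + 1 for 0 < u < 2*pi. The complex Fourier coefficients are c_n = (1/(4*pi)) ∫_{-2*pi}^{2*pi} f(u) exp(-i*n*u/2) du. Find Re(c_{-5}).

-8/(25*pi)

Since f is real-valued, Re(c_{-5}) = (1/(4*pi)) ∫_{-2*pi}^{2*pi} f(u) cos(-5*u/2) du = a_{5}/2.
Split the integral at the breakpoints.
Integrating by parts (boundary term plus one more integral), an antiderivative of (-u - 3) cos(-5*u/2) is -2*u*sin(5*u/2)/5 - 6*sin(5*u/2)/5 - 4*cos(5*u/2)/25; evaluating from -2*pi to 0: ∫_{-2*pi}^{0} (-u - 3) cos(-5*u/2) du = (-4/25) - (4/25) = -8/25.
Integrating by parts (boundary term plus one more integral), an antiderivative of (3*u + 1) cos(-5*u/2) is 6*u*sin(5*u/2)/5 + 2*sin(5*u/2)/5 + 12*cos(5*u/2)/25; evaluating from 0 to 2*pi: ∫_{0}^{2*pi} (3*u + 1) cos(-5*u/2) du = (-12/25) - (12/25) = -24/25.
So ∫_{-2*pi}^{2*pi} f(u) cos(-5*u/2) du = -32/25.
Hence Re(c_{-5}) = (1/(4*pi))·(-32/25) = -8/(25*pi).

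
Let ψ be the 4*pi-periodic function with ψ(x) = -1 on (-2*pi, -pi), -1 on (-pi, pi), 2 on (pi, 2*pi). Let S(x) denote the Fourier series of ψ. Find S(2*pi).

1/2

At x = 2*pi the one-sided limits are ψ(2*pi^-) = 2 and ψ(2*pi^+) = -1.
By Dirichlet's theorem the series converges to their average, [(2) + (-1)]/2 = 1/2.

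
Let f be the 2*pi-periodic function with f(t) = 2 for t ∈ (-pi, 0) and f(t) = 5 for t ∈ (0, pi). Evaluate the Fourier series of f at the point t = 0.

At t = 0 the one-sided limits are f(0^-) = 2 and f(0^+) = 5.
By Dirichlet's theorem the series converges to their average, [(2) + (5)]/2 = 7/2.

7/2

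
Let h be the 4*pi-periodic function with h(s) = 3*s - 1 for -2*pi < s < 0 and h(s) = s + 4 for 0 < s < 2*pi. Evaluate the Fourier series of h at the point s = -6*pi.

3/2 - 2*pi

s = -6*pi differs from s = -2*pi by -1 full period(s), and the series is 4*pi-periodic.
At s = -2*pi the one-sided limits are h(-2*pi^-) = 4 + 2*pi and h(-2*pi^+) = -6*pi - 1.
By Dirichlet's theorem the series converges to their average, [(4 + 2*pi) + (-6*pi - 1)]/2 = 3/2 - 2*pi.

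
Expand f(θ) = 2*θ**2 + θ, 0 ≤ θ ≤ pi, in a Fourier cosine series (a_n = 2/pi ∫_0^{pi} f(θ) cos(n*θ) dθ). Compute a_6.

a_6 = 2/pi ∫_0^{pi} (2*θ**2 + θ) cos(6*θ) dθ.
Integrating by parts twice (tabular method), an antiderivative of (2*θ**2 + θ) cos(6*θ) is θ**2*sin(6*θ)/3 + θ*sin(6*θ)/6 + θ*cos(6*θ)/9 - sin(6*θ)/54 + cos(6*θ)/36; evaluating from 0 to pi: ∫_{0}^{pi} (2*θ**2 + θ) cos(6*θ) dθ = (1/36 + pi/9) - (1/36) = pi/9.
Hence a_6 = (2/pi)·(pi/9) = 2/9.

2/9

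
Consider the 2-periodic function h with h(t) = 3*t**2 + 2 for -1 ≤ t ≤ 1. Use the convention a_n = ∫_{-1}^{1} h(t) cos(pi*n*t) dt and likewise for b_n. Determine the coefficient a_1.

a_1 = ∫_{-1}^{1} h(t) cos(pi*t) dt.
h is even and cos(pi*t) is even, so the integrand is even and a_1 = 2 ∫_0^{1} h(t) cos(pi*t) dt.
Integrating by parts twice (tabular method), an antiderivative of (3*t**2 + 2) cos(pi*t) is 3*t**2*sin(pi*t)/pi + 6*t*cos(pi*t)/pi**2 - 6*sin(pi*t)/pi**3 + 2*sin(pi*t)/pi; evaluating from 0 to 1: ∫_{0}^{1} (3*t**2 + 2) cos(pi*t) dt = (-6/pi**2) - (0) = -6/pi**2.
Hence a_1 = 2·(-6/pi**2) = -12/pi**2.

-12/pi**2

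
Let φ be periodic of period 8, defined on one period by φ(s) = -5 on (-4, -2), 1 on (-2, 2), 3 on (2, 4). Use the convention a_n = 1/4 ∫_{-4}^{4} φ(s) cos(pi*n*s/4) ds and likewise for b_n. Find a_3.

a_3 = 1/4 ∫_{-4}^{4} φ(s) cos(3*pi*s/4) ds.
Split the integral at the breakpoints.
Directly, an antiderivative of (-5) cos(3*pi*s/4) is -20*sin(3*pi*s/4)/(3*pi); evaluating from -4 to -2: ∫_{-4}^{-2} (-5) cos(3*pi*s/4) ds = (-20/(3*pi)) - (0) = -20/(3*pi).
Directly, an antiderivative of (1) cos(3*pi*s/4) is 4*sin(3*pi*s/4)/(3*pi); evaluating from -2 to 2: ∫_{-2}^{2} (1) cos(3*pi*s/4) ds = (-4/(3*pi)) - (4/(3*pi)) = -8/(3*pi).
Directly, an antiderivative of (3) cos(3*pi*s/4) is 4*sin(3*pi*s/4)/pi; evaluating from 2 to 4: ∫_{2}^{4} (3) cos(3*pi*s/4) ds = (0) - (-4/pi) = 4/pi.
Summing the pieces and multiplying by (1/4) gives a_3 = -4/(3*pi).

-4/(3*pi)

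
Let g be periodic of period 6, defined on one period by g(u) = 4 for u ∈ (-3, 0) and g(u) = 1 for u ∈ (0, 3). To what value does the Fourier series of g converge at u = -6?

u = -6 differs from u = 0 by -1 full period(s), and the series is 6-periodic.
At u = 0 the one-sided limits are g(0^-) = 4 and g(0^+) = 1.
By Dirichlet's theorem the series converges to their average, [(4) + (1)]/2 = 5/2.

5/2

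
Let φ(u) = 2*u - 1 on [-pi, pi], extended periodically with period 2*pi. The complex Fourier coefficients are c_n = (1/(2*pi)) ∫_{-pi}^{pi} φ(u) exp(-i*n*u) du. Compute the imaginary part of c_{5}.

Since φ is real-valued, Im(c_{5}) = -(1/(2*pi)) ∫_{-pi}^{pi} φ(u) sin(5*u) du = -b_{5}/2.
Integrating by parts (boundary term plus one more integral), an antiderivative of (2*u - 1) sin(5*u) is -2*u*cos(5*u)/5 + 2*sin(5*u)/25 + cos(5*u)/5; evaluating from -pi to pi: ∫_{-pi}^{pi} (2*u - 1) sin(5*u) du = (-1/5 + 2*pi/5) - (-2*pi/5 - 1/5) = 4*pi/5.
Hence Im(c_{5}) = (-1/(2*pi))·(4*pi/5) = -2/5.

-2/5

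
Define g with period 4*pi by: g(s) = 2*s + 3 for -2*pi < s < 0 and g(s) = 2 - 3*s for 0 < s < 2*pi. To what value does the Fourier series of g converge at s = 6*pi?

s = 6*pi differs from s = 2*pi by 1 full period(s), and the series is 4*pi-periodic.
At s = 2*pi the one-sided limits are g(2*pi^-) = 2 - 6*pi and g(2*pi^+) = 3 - 4*pi.
By Dirichlet's theorem the series converges to their average, [(2 - 6*pi) + (3 - 4*pi)]/2 = 5/2 - 5*pi.

5/2 - 5*pi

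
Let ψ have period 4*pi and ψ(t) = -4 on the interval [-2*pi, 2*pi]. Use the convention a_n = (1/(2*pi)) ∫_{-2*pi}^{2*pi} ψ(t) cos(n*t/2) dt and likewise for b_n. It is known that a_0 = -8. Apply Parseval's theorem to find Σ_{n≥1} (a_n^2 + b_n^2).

Parseval: a_0^2/2 + Σ_{n≥1} (a_n^2+b_n^2) = (1/(2*pi)) ∫_{-2*pi}^{2*pi} ψ(t)^2 dt = 32.
Subtract a_0^2/2 = 32: Σ (a_n^2+b_n^2) = 0.

0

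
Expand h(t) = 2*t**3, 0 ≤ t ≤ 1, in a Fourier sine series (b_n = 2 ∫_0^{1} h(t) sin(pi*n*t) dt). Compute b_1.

b_1 = 2 ∫_0^{1} (2*t**3) sin(pi*t) dt.
Integrating by parts three times (tabular method), an antiderivative of (2*t**3) sin(pi*t) is -2*t**3*cos(pi*t)/pi + 6*t**2*sin(pi*t)/pi**2 + 12*t*cos(pi*t)/pi**3 - 12*sin(pi*t)/pi**4; evaluating from 0 to 1: ∫_{0}^{1} (2*t**3) sin(pi*t) dt = (-12/pi**3 + 2/pi) - (0) = -12/pi**3 + 2/pi.
Hence b_1 = 2·(-12/pi**3 + 2/pi) = -24/pi**3 + 4/pi.

-24/pi**3 + 4/pi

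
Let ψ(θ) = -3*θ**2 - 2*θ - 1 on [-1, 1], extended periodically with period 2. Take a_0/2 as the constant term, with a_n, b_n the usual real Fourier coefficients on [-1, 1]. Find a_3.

a_3 = ∫_{-1}^{1} ψ(θ) cos(3*pi*θ) dθ.
Integrating by parts twice (tabular method), an antiderivative of (-3*θ**2 - 2*θ - 1) cos(3*pi*θ) is -θ**2*sin(3*pi*θ)/pi - 2*θ*sin(3*pi*θ)/(3*pi) - 2*θ*cos(3*pi*θ)/(3*pi**2) - sin(3*pi*θ)/(3*pi) + 2*sin(3*pi*θ)/(9*pi**3) - 2*cos(3*pi*θ)/(9*pi**2); evaluating from -1 to 1: ∫_{-1}^{1} (-3*θ**2 - 2*θ - 1) cos(3*pi*θ) dθ = (8/(9*pi**2)) - (-4/(9*pi**2)) = 4/(3*pi**2).
Hence a_3 = 4/(3*pi**2).

4/(3*pi**2)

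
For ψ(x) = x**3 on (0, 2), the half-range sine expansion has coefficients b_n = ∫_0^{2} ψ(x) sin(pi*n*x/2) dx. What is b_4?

-4/pi + 3/(2*pi**3)

b_4 = ∫_0^{2} (x**3) sin(2*pi*x) dx.
Integrating by parts three times (tabular method), an antiderivative of (x**3) sin(2*pi*x) is -x**3*cos(2*pi*x)/(2*pi) + 3*x**2*sin(2*pi*x)/(4*pi**2) + 3*x*cos(2*pi*x)/(4*pi**3) - 3*sin(2*pi*x)/(8*pi**4); evaluating from 0 to 2: ∫_{0}^{2} (x**3) sin(2*pi*x) dx = (-4/pi + 3/(2*pi**3)) - (0) = -4/pi + 3/(2*pi**3).
Hence b_4 = -4/pi + 3/(2*pi**3).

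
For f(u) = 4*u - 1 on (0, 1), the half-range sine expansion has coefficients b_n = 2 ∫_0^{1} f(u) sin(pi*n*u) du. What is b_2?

-4/pi

b_2 = 2 ∫_0^{1} (4*u - 1) sin(2*pi*u) du.
Integrating by parts (boundary term plus one more integral), an antiderivative of (4*u - 1) sin(2*pi*u) is -2*u*cos(2*pi*u)/pi + sin(2*pi*u)/pi**2 + cos(2*pi*u)/(2*pi); evaluating from 0 to 1: ∫_{0}^{1} (4*u - 1) sin(2*pi*u) du = (-3/(2*pi)) - (1/(2*pi)) = -2/pi.
Hence b_2 = 2·(-2/pi) = -4/pi.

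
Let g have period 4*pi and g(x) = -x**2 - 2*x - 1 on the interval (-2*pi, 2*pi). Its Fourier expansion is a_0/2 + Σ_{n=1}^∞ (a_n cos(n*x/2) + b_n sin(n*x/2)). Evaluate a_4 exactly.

a_4 = (1/(2*pi)) ∫_{-2*pi}^{2*pi} g(x) cos(2*x) dx.
Integrating by parts twice (tabular method), an antiderivative of (-x**2 - 2*x - 1) cos(2*x) is -x**2*sin(2*x)/2 - x*sin(2*x) - x*cos(2*x)/2 - sin(2*x)/4 - cos(2*x)/2; evaluating from -2*pi to 2*pi: ∫_{-2*pi}^{2*pi} (-x**2 - 2*x - 1) cos(2*x) dx = (-pi - 1/2) - (-1/2 + pi) = -2*pi.
Hence a_4 = (1/(2*pi))·(-2*pi) = -1.

-1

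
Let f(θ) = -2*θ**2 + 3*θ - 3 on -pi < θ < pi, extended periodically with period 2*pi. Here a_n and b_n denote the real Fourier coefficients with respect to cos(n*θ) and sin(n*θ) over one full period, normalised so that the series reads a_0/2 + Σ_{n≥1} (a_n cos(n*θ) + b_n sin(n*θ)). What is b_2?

b_2 = 1/pi ∫_{-pi}^{pi} f(θ) sin(2*θ) dθ.
Integrating by parts twice (tabular method), an antiderivative of (-2*θ**2 + 3*θ - 3) sin(2*θ) is θ**2*cos(2*θ) - θ*sin(2*θ) - 3*θ*cos(2*θ)/2 + 3*sin(2*θ)/4 + cos(2*θ); evaluating from -pi to pi: ∫_{-pi}^{pi} (-2*θ**2 + 3*θ - 3) sin(2*θ) dθ = (-3*pi/2 + 1 + pi**2) - (1 + 3*pi/2 + pi**2) = -3*pi.
Hence b_2 = (1/pi)·(-3*pi) = -3.

-3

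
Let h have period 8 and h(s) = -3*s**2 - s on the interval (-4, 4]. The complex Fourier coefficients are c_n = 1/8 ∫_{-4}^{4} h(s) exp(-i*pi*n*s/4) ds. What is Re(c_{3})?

32/(3*pi**2)

Since h is real-valued, Re(c_{3}) = 1/8 ∫_{-4}^{4} h(s) cos(3*pi*s/4) ds = a_{3}/2.
Integrating by parts twice (tabular method), an antiderivative of (-3*s**2 - s) cos(3*pi*s/4) is -4*s**2*sin(3*pi*s/4)/pi - 4*s*sin(3*pi*s/4)/(3*pi) - 32*s*cos(3*pi*s/4)/(3*pi**2) + 128*sin(3*pi*s/4)/(9*pi**3) - 16*cos(3*pi*s/4)/(9*pi**2); evaluating from -4 to 4: ∫_{-4}^{4} (-3*s**2 - s) cos(3*pi*s/4) ds = (400/(9*pi**2)) - (-368/(9*pi**2)) = 256/(3*pi**2).
Hence Re(c_{3}) = (1/8)·(256/(3*pi**2)) = 32/(3*pi**2).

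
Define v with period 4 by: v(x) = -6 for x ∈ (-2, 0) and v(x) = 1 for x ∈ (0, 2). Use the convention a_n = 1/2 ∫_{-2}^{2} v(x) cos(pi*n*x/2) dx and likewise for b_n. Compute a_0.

a_0 = 1/2 ∫_{-2}^{2} v(x) dx = 1/2 · (-10) = -5.

-5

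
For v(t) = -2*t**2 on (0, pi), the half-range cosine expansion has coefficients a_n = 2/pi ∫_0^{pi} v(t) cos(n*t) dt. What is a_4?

-1/2

a_4 = 2/pi ∫_0^{pi} (-2*t**2) cos(4*t) dt.
Integrating by parts twice (tabular method), an antiderivative of (-2*t**2) cos(4*t) is -t**2*sin(4*t)/2 - t*cos(4*t)/4 + sin(4*t)/16; evaluating from 0 to pi: ∫_{0}^{pi} (-2*t**2) cos(4*t) dt = (-pi/4) - (0) = -pi/4.
Hence a_4 = (2/pi)·(-pi/4) = -1/2.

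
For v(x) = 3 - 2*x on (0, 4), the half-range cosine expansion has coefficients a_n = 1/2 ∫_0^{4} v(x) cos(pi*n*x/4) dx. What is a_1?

32/pi**2

a_1 = 1/2 ∫_0^{4} (3 - 2*x) cos(pi*x/4) dx.
Integrating by parts (boundary term plus one more integral), an antiderivative of (3 - 2*x) cos(pi*x/4) is -8*x*sin(pi*x/4)/pi + 12*sin(pi*x/4)/pi - 32*cos(pi*x/4)/pi**2; evaluating from 0 to 4: ∫_{0}^{4} (3 - 2*x) cos(pi*x/4) dx = (32/pi**2) - (-32/pi**2) = 64/pi**2.
Hence a_1 = (1/2)·(64/pi**2) = 32/pi**2.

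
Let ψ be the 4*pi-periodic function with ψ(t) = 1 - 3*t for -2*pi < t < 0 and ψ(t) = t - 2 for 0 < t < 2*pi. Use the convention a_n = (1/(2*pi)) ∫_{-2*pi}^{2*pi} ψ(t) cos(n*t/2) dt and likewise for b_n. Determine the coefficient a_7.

a_7 = (1/(2*pi)) ∫_{-2*pi}^{2*pi} ψ(t) cos(7*t/2) dt.
Split the integral at the breakpoints.
Integrating by parts (boundary term plus one more integral), an antiderivative of (1 - 3*t) cos(7*t/2) is -6*t*sin(7*t/2)/7 + 2*sin(7*t/2)/7 - 12*cos(7*t/2)/49; evaluating from -2*pi to 0: ∫_{-2*pi}^{0} (1 - 3*t) cos(7*t/2) dt = (-12/49) - (12/49) = -24/49.
Integrating by parts (boundary term plus one more integral), an antiderivative of (t - 2) cos(7*t/2) is 2*t*sin(7*t/2)/7 - 4*sin(7*t/2)/7 + 4*cos(7*t/2)/49; evaluating from 0 to 2*pi: ∫_{0}^{2*pi} (t - 2) cos(7*t/2) dt = (-4/49) - (4/49) = -8/49.
Summing the pieces and multiplying by (1/(2*pi)) gives a_7 = -16/(49*pi).

-16/(49*pi)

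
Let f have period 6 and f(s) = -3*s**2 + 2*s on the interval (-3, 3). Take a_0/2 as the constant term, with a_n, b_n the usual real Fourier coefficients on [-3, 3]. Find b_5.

b_5 = 1/3 ∫_{-3}^{3} f(s) sin(5*pi*s/3) ds.
Integrating by parts twice (tabular method), an antiderivative of (-3*s**2 + 2*s) sin(5*pi*s/3) is 9*s**2*cos(5*pi*s/3)/(5*pi) - 54*s*sin(5*pi*s/3)/(25*pi**2) - 6*s*cos(5*pi*s/3)/(5*pi) + 18*sin(5*pi*s/3)/(25*pi**2) - 162*cos(5*pi*s/3)/(125*pi**3); evaluating from -3 to 3: ∫_{-3}^{3} (-3*s**2 + 2*s) sin(5*pi*s/3) ds = (9*(18 - 175*pi**2)/(125*pi**3)) - (9*(18 - 275*pi**2)/(125*pi**3)) = 36/(5*pi).
Hence b_5 = (1/3)·(36/(5*pi)) = 12/(5*pi).

12/(5*pi)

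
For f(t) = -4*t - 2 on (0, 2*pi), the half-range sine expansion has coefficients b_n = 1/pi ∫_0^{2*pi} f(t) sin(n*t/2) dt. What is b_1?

-16 - 8/pi

b_1 = 1/pi ∫_0^{2*pi} (-4*t - 2) sin(t/2) dt.
Integrating by parts (boundary term plus one more integral), an antiderivative of (-4*t - 2) sin(t/2) is 8*t*cos(t/2) - 16*sin(t/2) + 4*cos(t/2); evaluating from 0 to 2*pi: ∫_{0}^{2*pi} (-4*t - 2) sin(t/2) dt = (-16*pi - 4) - (4) = -16*pi - 8.
Hence b_1 = (1/pi)·(-16*pi - 8) = -16 - 8/pi.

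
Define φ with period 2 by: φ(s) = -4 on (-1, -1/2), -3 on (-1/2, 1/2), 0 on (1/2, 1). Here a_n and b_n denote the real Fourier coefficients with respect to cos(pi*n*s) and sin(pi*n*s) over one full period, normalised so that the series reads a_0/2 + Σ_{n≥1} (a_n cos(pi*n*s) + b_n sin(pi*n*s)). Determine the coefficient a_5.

a_5 = ∫_{-1}^{1} φ(s) cos(5*pi*s) ds.
Split the integral at the breakpoints.
Directly, an antiderivative of (-4) cos(5*pi*s) is -4*sin(5*pi*s)/(5*pi); evaluating from -1 to -1/2: ∫_{-1}^{-1/2} (-4) cos(5*pi*s) ds = (4/(5*pi)) - (0) = 4/(5*pi).
Directly, an antiderivative of (-3) cos(5*pi*s) is -3*sin(5*pi*s)/(5*pi); evaluating from -1/2 to 1/2: ∫_{-1/2}^{1/2} (-3) cos(5*pi*s) ds = (-3/(5*pi)) - (3/(5*pi)) = -6/(5*pi).
∫_{1/2}^{1} (0) cos(5*pi*s) ds = 0.
Summing the pieces gives a_5 = -2/(5*pi).

-2/(5*pi)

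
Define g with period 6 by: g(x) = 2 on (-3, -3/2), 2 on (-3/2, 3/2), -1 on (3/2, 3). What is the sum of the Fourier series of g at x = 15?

1/2

x = 15 differs from x = 3 by 2 full period(s), and the series is 6-periodic.
At x = 3 the one-sided limits are g(3^-) = -1 and g(3^+) = 2.
By Dirichlet's theorem the series converges to their average, [(-1) + (2)]/2 = 1/2.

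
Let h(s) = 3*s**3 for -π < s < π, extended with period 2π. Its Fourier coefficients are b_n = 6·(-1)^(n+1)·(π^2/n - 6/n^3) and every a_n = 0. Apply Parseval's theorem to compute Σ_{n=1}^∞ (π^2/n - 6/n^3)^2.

Parseval: Σ b_n^2 = (1/π) ∫_{-π}^{π} h(s)^2 ds = 18*pi**6/7.
b_n^2 = 36·(π^2/n - 6/n^3)^2, so the sum equals (18*pi**6/7)/36 = pi**6/14.

pi**6/14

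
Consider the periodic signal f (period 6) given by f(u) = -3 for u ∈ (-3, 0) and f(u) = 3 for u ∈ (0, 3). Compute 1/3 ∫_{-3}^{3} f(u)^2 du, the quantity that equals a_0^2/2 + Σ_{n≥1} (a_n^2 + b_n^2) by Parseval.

18

1/3 ∫_{-3}^{3} f(u)^2 du = 1/3 · (54) = 18.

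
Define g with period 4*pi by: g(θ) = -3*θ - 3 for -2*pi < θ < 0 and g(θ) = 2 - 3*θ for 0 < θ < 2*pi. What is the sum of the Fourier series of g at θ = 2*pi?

At θ = 2*pi the one-sided limits are g(2*pi^-) = 2 - 6*pi and g(2*pi^+) = -3 + 6*pi.
By Dirichlet's theorem the series converges to their average, [(2 - 6*pi) + (-3 + 6*pi)]/2 = -1/2.

-1/2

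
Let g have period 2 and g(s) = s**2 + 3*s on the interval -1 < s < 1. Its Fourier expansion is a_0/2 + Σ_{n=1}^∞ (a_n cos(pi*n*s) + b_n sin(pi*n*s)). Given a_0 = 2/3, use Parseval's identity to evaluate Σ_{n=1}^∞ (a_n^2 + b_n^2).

278/45

Parseval: a_0^2/2 + Σ_{n≥1} (a_n^2+b_n^2) = ∫_{-1}^{1} g(s)^2 ds = 32/5.
Subtract a_0^2/2 = 2/9: Σ (a_n^2+b_n^2) = 278/45.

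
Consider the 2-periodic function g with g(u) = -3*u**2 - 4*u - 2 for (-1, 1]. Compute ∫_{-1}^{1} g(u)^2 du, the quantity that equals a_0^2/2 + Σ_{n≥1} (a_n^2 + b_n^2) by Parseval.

∫_{-1}^{1} g(u)^2 du = 454/15.

454/15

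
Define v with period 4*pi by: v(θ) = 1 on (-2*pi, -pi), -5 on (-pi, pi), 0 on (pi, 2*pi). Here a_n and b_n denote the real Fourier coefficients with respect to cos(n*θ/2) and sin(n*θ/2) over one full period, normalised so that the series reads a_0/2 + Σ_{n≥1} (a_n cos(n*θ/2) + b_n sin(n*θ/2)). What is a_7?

11/(7*pi)

a_7 = (1/(2*pi)) ∫_{-2*pi}^{2*pi} v(θ) cos(7*θ/2) dθ.
Split the integral at the breakpoints.
Directly, an antiderivative of (1) cos(7*θ/2) is 2*sin(7*θ/2)/7; evaluating from -2*pi to -pi: ∫_{-2*pi}^{-pi} (1) cos(7*θ/2) dθ = (2/7) - (0) = 2/7.
Directly, an antiderivative of (-5) cos(7*θ/2) is -10*sin(7*θ/2)/7; evaluating from -pi to pi: ∫_{-pi}^{pi} (-5) cos(7*θ/2) dθ = (10/7) - (-10/7) = 20/7.
∫_{pi}^{2*pi} (0) cos(7*θ/2) dθ = 0.
Summing the pieces and multiplying by (1/(2*pi)) gives a_7 = 11/(7*pi).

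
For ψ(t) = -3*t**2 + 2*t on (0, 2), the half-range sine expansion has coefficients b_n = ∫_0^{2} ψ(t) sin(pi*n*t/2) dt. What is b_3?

16*(2 - 3*pi**2)/(9*pi**3)

b_3 = ∫_0^{2} (-3*t**2 + 2*t) sin(3*pi*t/2) dt.
Integrating by parts twice (tabular method), an antiderivative of (-3*t**2 + 2*t) sin(3*pi*t/2) is 2*t**2*cos(3*pi*t/2)/pi - 8*t*sin(3*pi*t/2)/(3*pi**2) - 4*t*cos(3*pi*t/2)/(3*pi) + 8*sin(3*pi*t/2)/(9*pi**2) - 16*cos(3*pi*t/2)/(9*pi**3); evaluating from 0 to 2: ∫_{0}^{2} (-3*t**2 + 2*t) sin(3*pi*t/2) dt = (16*(1 - 3*pi**2)/(9*pi**3)) - (-16/(9*pi**3)) = 16*(2 - 3*pi**2)/(9*pi**3).
Hence b_3 = 16*(2 - 3*pi**2)/(9*pi**3).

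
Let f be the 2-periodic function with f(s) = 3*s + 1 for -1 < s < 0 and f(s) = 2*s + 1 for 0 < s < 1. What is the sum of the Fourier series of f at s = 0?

f is continuous at s = 0 with value 1, so the series converges to 1 there.

1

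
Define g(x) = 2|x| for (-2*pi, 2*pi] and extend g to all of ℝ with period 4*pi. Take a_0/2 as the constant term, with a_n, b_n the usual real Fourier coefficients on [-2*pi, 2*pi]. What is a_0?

4*pi

a_0 = (1/(2*pi)) ∫_{-2*pi}^{2*pi} g(x) dx = (1/(2*pi)) · (8*pi**2) = 4*pi.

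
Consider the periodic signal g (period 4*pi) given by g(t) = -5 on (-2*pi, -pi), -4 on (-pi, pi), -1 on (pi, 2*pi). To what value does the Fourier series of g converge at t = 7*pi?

t = 7*pi differs from t = -pi by 2 full period(s), and the series is 4*pi-periodic.
At t = -pi the one-sided limits are g(-pi^-) = -5 and g(-pi^+) = -4.
By Dirichlet's theorem the series converges to their average, [(-5) + (-4)]/2 = -9/2.

-9/2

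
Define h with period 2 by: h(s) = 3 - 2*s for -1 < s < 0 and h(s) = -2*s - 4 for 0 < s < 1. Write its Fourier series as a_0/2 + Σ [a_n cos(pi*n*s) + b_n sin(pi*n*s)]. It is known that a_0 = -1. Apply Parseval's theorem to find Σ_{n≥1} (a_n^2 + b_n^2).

Parseval: a_0^2/2 + Σ_{n≥1} (a_n^2+b_n^2) = ∫_{-1}^{1} h(s)^2 ds = 125/3.
Subtract a_0^2/2 = 1/2: Σ (a_n^2+b_n^2) = 247/6.

247/6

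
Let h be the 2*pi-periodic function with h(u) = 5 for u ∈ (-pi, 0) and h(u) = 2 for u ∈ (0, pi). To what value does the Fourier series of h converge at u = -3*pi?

7/2

u = -3*pi differs from u = pi by -2 full period(s), and the series is 2*pi-periodic.
At u = pi the one-sided limits are h(pi^-) = 2 and h(pi^+) = 5.
By Dirichlet's theorem the series converges to their average, [(2) + (5)]/2 = 7/2.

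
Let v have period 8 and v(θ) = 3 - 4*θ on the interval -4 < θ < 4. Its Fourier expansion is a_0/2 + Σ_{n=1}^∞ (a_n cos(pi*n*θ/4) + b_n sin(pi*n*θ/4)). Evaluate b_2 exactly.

b_2 = 1/4 ∫_{-4}^{4} v(θ) sin(pi*θ/2) dθ.
Integrating by parts (boundary term plus one more integral), an antiderivative of (3 - 4*θ) sin(pi*θ/2) is 8*θ*cos(pi*θ/2)/pi - 16*sin(pi*θ/2)/pi**2 - 6*cos(pi*θ/2)/pi; evaluating from -4 to 4: ∫_{-4}^{4} (3 - 4*θ) sin(pi*θ/2) dθ = (26/pi) - (-38/pi) = 64/pi.
Hence b_2 = (1/4)·(64/pi) = 16/pi.

16/pi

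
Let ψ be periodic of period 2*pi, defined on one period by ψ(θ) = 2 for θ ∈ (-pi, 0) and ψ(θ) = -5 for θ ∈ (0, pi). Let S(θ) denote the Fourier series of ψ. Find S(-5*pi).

θ = -5*pi differs from θ = -pi by -2 full period(s), and the series is 2*pi-periodic.
At θ = -pi the one-sided limits are ψ(-pi^-) = -5 and ψ(-pi^+) = 2.
By Dirichlet's theorem the series converges to their average, [(-5) + (2)]/2 = -3/2.

-3/2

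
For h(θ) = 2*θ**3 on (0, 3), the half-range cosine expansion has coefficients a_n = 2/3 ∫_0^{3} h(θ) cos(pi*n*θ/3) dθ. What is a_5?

324*(4 - 25*pi**2)/(625*pi**4)

a_5 = 2/3 ∫_0^{3} (2*θ**3) cos(5*pi*θ/3) dθ.
Integrating by parts three times (tabular method), an antiderivative of (2*θ**3) cos(5*pi*θ/3) is 6*θ**3*sin(5*pi*θ/3)/(5*pi) + 54*θ**2*cos(5*pi*θ/3)/(25*pi**2) - 324*θ*sin(5*pi*θ/3)/(125*pi**3) - 972*cos(5*pi*θ/3)/(625*pi**4); evaluating from 0 to 3: ∫_{0}^{3} (2*θ**3) cos(5*pi*θ/3) dθ = (486*(2 - 25*pi**2)/(625*pi**4)) - (-972/(625*pi**4)) = 486*(4 - 25*pi**2)/(625*pi**4).
Hence a_5 = (2/3)·(486*(4 - 25*pi**2)/(625*pi**4)) = 324*(4 - 25*pi**2)/(625*pi**4).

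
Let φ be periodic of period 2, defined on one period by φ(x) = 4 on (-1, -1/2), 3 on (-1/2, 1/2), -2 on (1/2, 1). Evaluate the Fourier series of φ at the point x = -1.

1

At x = -1 the one-sided limits are φ(-1^-) = -2 and φ(-1^+) = 4.
By Dirichlet's theorem the series converges to their average, [(-2) + (4)]/2 = 1.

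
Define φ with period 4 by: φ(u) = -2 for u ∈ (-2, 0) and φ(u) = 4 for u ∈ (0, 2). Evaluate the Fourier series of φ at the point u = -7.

u = -7 differs from u = 1 by -2 full period(s), and the series is 4-periodic.
φ is continuous at u = 1 with value 4, so the series converges to 4 there.

4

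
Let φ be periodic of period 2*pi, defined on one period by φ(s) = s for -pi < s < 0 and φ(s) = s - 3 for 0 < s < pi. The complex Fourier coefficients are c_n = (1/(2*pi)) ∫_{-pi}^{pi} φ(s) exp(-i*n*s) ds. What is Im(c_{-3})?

Since φ is real-valued, Im(c_{-3}) = -(1/(2*pi)) ∫_{-pi}^{pi} φ(s) sin(-3*s) ds = b_{3}/2.
Split the integral at the breakpoints.
Integrating by parts (boundary term plus one more integral), an antiderivative of (s) sin(-3*s) is s*cos(3*s)/3 - sin(3*s)/9; evaluating from -pi to 0: ∫_{-pi}^{0} (s) sin(-3*s) ds = (0) - (pi/3) = -pi/3.
Integrating by parts (boundary term plus one more integral), an antiderivative of (s - 3) sin(-3*s) is s*cos(3*s)/3 - sin(3*s)/9 - cos(3*s); evaluating from 0 to pi: ∫_{0}^{pi} (s - 3) sin(-3*s) ds = (1 - pi/3) - (-1) = 2 - pi/3.
So ∫_{-pi}^{pi} φ(s) sin(-3*s) ds = 2 - 2*pi/3.
Hence Im(c_{-3}) = (-1/(2*pi))·(2 - 2*pi/3) = (-3 + pi)/(3*pi).

(-3 + pi)/(3*pi)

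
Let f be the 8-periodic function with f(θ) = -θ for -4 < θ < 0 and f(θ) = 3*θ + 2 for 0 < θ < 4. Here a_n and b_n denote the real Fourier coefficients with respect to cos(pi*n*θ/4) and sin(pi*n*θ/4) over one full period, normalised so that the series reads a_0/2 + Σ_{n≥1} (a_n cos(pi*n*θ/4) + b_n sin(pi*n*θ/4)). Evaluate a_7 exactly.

-32/(49*pi**2)

a_7 = 1/4 ∫_{-4}^{4} f(θ) cos(7*pi*θ/4) dθ.
Split the integral at the breakpoints.
Integrating by parts (boundary term plus one more integral), an antiderivative of (-θ) cos(7*pi*θ/4) is -4*θ*sin(7*pi*θ/4)/(7*pi) - 16*cos(7*pi*θ/4)/(49*pi**2); evaluating from -4 to 0: ∫_{-4}^{0} (-θ) cos(7*pi*θ/4) dθ = (-16/(49*pi**2)) - (16/(49*pi**2)) = -32/(49*pi**2).
Integrating by parts (boundary term plus one more integral), an antiderivative of (3*θ + 2) cos(7*pi*θ/4) is 12*θ*sin(7*pi*θ/4)/(7*pi) + 8*sin(7*pi*θ/4)/(7*pi) + 48*cos(7*pi*θ/4)/(49*pi**2); evaluating from 0 to 4: ∫_{0}^{4} (3*θ + 2) cos(7*pi*θ/4) dθ = (-48/(49*pi**2)) - (48/(49*pi**2)) = -96/(49*pi**2).
Summing the pieces and multiplying by (1/4) gives a_7 = -32/(49*pi**2).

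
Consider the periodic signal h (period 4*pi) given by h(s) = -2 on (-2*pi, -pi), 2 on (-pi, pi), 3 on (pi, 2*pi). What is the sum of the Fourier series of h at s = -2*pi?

1/2

At s = -2*pi the one-sided limits are h(-2*pi^-) = 3 and h(-2*pi^+) = -2.
By Dirichlet's theorem the series converges to their average, [(3) + (-2)]/2 = 1/2.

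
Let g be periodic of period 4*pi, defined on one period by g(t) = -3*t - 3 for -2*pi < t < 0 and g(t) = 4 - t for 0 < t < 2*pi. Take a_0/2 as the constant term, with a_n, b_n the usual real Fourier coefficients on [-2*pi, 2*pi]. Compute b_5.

b_5 = (1/(2*pi)) ∫_{-2*pi}^{2*pi} g(t) sin(5*t/2) dt.
Split the integral at the breakpoints.
Integrating by parts (boundary term plus one more integral), an antiderivative of (-3*t - 3) sin(5*t/2) is 6*t*cos(5*t/2)/5 - 12*sin(5*t/2)/25 + 6*cos(5*t/2)/5; evaluating from -2*pi to 0: ∫_{-2*pi}^{0} (-3*t - 3) sin(5*t/2) dt = (6/5) - (-6/5 + 12*pi/5) = 12/5 - 12*pi/5.
Integrating by parts (boundary term plus one more integral), an antiderivative of (4 - t) sin(5*t/2) is 2*t*cos(5*t/2)/5 - 4*sin(5*t/2)/25 - 8*cos(5*t/2)/5; evaluating from 0 to 2*pi: ∫_{0}^{2*pi} (4 - t) sin(5*t/2) dt = (8/5 - 4*pi/5) - (-8/5) = 16/5 - 4*pi/5.
Summing the pieces and multiplying by (1/(2*pi)) gives b_5 = 2*(7 - 4*pi)/(5*pi).

2*(7 - 4*pi)/(5*pi)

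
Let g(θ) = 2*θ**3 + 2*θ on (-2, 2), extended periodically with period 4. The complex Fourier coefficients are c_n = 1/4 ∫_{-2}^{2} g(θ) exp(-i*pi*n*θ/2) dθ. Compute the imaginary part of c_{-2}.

Since g is real-valued, Im(c_{-2}) = -1/4 ∫_{-2}^{2} g(θ) sin(-pi*θ) dθ = b_{2}/2.
g is odd and sin(-pi*θ) is odd, so the integrand is even: ∫_{-2}^{2} g(θ) sin(-pi*θ) dθ = 2∫_0^{2} g(θ) sin(-pi*θ) dθ.
Integrating by parts three times (tabular method), an antiderivative of (2*θ**3 + 2*θ) sin(-pi*θ) is 2*θ**3*cos(pi*θ)/pi - 6*θ**2*sin(pi*θ)/pi**2 - 12*θ*cos(pi*θ)/pi**3 + 2*θ*cos(pi*θ)/pi - 2*sin(pi*θ)/pi**2 + 12*sin(pi*θ)/pi**4; evaluating from 0 to 2: ∫_{0}^{2} (2*θ**3 + 2*θ) sin(-pi*θ) dθ = (-24/pi**3 + 20/pi) - (0) = -24/pi**3 + 20/pi.
So ∫_{-2}^{2} g(θ) sin(-pi*θ) dθ = -48/pi**3 + 40/pi.
Hence Im(c_{-2}) = (-1/4)·(-48/pi**3 + 40/pi) = -10/pi + 12/pi**3.

-10/pi + 12/pi**3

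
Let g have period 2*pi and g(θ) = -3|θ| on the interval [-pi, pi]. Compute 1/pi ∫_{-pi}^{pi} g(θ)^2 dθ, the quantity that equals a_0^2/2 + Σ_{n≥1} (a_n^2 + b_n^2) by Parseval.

1/pi ∫_{-pi}^{pi} g(θ)^2 dθ = 1/pi · (6*pi**3) = 6*pi**2.

6*pi**2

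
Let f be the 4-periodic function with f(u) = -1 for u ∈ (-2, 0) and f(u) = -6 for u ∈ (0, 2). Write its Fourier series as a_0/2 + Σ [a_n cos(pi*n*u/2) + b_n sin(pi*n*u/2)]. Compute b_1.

-10/pi

b_1 = 1/2 ∫_{-2}^{2} f(u) sin(pi*u/2) du.
Split the integral at the breakpoints.
Directly, an antiderivative of (-1) sin(pi*u/2) is 2*cos(pi*u/2)/pi; evaluating from -2 to 0: ∫_{-2}^{0} (-1) sin(pi*u/2) du = (2/pi) - (-2/pi) = 4/pi.
Directly, an antiderivative of (-6) sin(pi*u/2) is 12*cos(pi*u/2)/pi; evaluating from 0 to 2: ∫_{0}^{2} (-6) sin(pi*u/2) du = (-12/pi) - (12/pi) = -24/pi.
Summing the pieces and multiplying by (1/2) gives b_1 = -10/pi.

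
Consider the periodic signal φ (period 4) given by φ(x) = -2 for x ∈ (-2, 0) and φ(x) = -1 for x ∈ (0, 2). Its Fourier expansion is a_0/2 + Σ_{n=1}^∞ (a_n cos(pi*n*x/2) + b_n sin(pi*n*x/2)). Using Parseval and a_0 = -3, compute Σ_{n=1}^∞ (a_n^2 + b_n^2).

1/2

Parseval: a_0^2/2 + Σ_{n≥1} (a_n^2+b_n^2) = 1/2 ∫_{-2}^{2} φ(x)^2 dx = 5.
Subtract a_0^2/2 = 9/2: Σ (a_n^2+b_n^2) = 1/2.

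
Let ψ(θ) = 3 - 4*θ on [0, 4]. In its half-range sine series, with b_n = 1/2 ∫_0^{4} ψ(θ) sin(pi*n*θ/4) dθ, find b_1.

b_1 = 1/2 ∫_0^{4} (3 - 4*θ) sin(pi*θ/4) dθ.
Integrating by parts (boundary term plus one more integral), an antiderivative of (3 - 4*θ) sin(pi*θ/4) is 16*θ*cos(pi*θ/4)/pi - 64*sin(pi*θ/4)/pi**2 - 12*cos(pi*θ/4)/pi; evaluating from 0 to 4: ∫_{0}^{4} (3 - 4*θ) sin(pi*θ/4) dθ = (-52/pi) - (-12/pi) = -40/pi.
Hence b_1 = (1/2)·(-40/pi) = -20/pi.

-20/pi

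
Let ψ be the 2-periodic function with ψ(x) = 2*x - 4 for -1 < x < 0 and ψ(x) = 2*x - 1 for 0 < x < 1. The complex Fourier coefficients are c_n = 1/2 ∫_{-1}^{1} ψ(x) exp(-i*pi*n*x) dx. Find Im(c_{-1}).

Since ψ is real-valued, Im(c_{-1}) = -1/2 ∫_{-1}^{1} ψ(x) sin(-pi*x) dx = b_{1}/2.
Split the integral at the breakpoints.
Integrating by parts (boundary term plus one more integral), an antiderivative of (2*x - 4) sin(-pi*x) is 2*x*cos(pi*x)/pi - 2*sin(pi*x)/pi**2 - 4*cos(pi*x)/pi; evaluating from -1 to 0: ∫_{-1}^{0} (2*x - 4) sin(-pi*x) dx = (-4/pi) - (6/pi) = -10/pi.
Integrating by parts (boundary term plus one more integral), an antiderivative of (2*x - 1) sin(-pi*x) is 2*x*cos(pi*x)/pi - 2*sin(pi*x)/pi**2 - cos(pi*x)/pi; evaluating from 0 to 1: ∫_{0}^{1} (2*x - 1) sin(-pi*x) dx = (-1/pi) - (-1/pi) = 0.
So ∫_{-1}^{1} ψ(x) sin(-pi*x) dx = -10/pi.
Hence Im(c_{-1}) = (-1/2)·(-10/pi) = 5/pi.

5/pi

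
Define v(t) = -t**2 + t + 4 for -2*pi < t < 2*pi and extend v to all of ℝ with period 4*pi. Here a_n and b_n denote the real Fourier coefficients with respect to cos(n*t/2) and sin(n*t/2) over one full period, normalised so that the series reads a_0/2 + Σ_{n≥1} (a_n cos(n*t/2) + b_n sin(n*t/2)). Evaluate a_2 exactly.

-4

a_2 = (1/(2*pi)) ∫_{-2*pi}^{2*pi} v(t) cos(t) dt.
Integrating by parts twice (tabular method), an antiderivative of (-t**2 + t + 4) cos(t) is -t**2*sin(t) + t*sin(t) - 2*t*cos(t) + 6*sin(t) + cos(t); evaluating from -2*pi to 2*pi: ∫_{-2*pi}^{2*pi} (-t**2 + t + 4) cos(t) dt = (1 - 4*pi) - (1 + 4*pi) = -8*pi.
Hence a_2 = (1/(2*pi))·(-8*pi) = -4.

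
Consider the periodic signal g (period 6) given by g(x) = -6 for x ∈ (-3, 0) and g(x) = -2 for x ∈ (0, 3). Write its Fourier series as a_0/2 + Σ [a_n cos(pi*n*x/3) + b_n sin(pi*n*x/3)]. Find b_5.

b_5 = 1/3 ∫_{-3}^{3} g(x) sin(5*pi*x/3) dx.
Split the integral at the breakpoints.
Directly, an antiderivative of (-6) sin(5*pi*x/3) is 18*cos(5*pi*x/3)/(5*pi); evaluating from -3 to 0: ∫_{-3}^{0} (-6) sin(5*pi*x/3) dx = (18/(5*pi)) - (-18/(5*pi)) = 36/(5*pi).
Directly, an antiderivative of (-2) sin(5*pi*x/3) is 6*cos(5*pi*x/3)/(5*pi); evaluating from 0 to 3: ∫_{0}^{3} (-2) sin(5*pi*x/3) dx = (-6/(5*pi)) - (6/(5*pi)) = -12/(5*pi).
Summing the pieces and multiplying by (1/3) gives b_5 = 8/(5*pi).

8/(5*pi)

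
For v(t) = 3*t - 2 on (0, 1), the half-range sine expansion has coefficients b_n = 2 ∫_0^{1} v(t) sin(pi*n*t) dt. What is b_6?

-1/pi

b_6 = 2 ∫_0^{1} (3*t - 2) sin(6*pi*t) dt.
Integrating by parts (boundary term plus one more integral), an antiderivative of (3*t - 2) sin(6*pi*t) is -t*cos(6*pi*t)/(2*pi) + sin(6*pi*t)/(12*pi**2) + cos(6*pi*t)/(3*pi); evaluating from 0 to 1: ∫_{0}^{1} (3*t - 2) sin(6*pi*t) dt = (-1/(6*pi)) - (1/(3*pi)) = -1/(2*pi).
Hence b_6 = 2·(-1/(2*pi)) = -1/pi.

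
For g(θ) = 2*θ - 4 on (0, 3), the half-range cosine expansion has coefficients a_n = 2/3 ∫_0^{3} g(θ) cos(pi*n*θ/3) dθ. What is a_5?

-24/(25*pi**2)

a_5 = 2/3 ∫_0^{3} (2*θ - 4) cos(5*pi*θ/3) dθ.
Integrating by parts (boundary term plus one more integral), an antiderivative of (2*θ - 4) cos(5*pi*θ/3) is 6*θ*sin(5*pi*θ/3)/(5*pi) - 12*sin(5*pi*θ/3)/(5*pi) + 18*cos(5*pi*θ/3)/(25*pi**2); evaluating from 0 to 3: ∫_{0}^{3} (2*θ - 4) cos(5*pi*θ/3) dθ = (-18/(25*pi**2)) - (18/(25*pi**2)) = -36/(25*pi**2).
Hence a_5 = (2/3)·(-36/(25*pi**2)) = -24/(25*pi**2).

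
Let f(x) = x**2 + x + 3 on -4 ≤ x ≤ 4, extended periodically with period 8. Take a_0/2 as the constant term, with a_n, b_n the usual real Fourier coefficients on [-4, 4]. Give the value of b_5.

8/(5*pi)

b_5 = 1/4 ∫_{-4}^{4} f(x) sin(5*pi*x/4) dx.
Integrating by parts twice (tabular method), an antiderivative of (x**2 + x + 3) sin(5*pi*x/4) is -4*x**2*cos(5*pi*x/4)/(5*pi) + 32*x*sin(5*pi*x/4)/(25*pi**2) - 4*x*cos(5*pi*x/4)/(5*pi) + 16*sin(5*pi*x/4)/(25*pi**2) - 12*cos(5*pi*x/4)/(5*pi) + 128*cos(5*pi*x/4)/(125*pi**3); evaluating from -4 to 4: ∫_{-4}^{4} (x**2 + x + 3) sin(5*pi*x/4) dx = (4*(-32 + 575*pi**2)/(125*pi**3)) - (-128/(125*pi**3) + 12/pi) = 32/(5*pi).
Hence b_5 = (1/4)·(32/(5*pi)) = 8/(5*pi).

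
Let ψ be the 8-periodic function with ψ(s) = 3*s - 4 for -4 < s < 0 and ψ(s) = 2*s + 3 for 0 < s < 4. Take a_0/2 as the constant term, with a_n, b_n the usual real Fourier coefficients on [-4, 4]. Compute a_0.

-3

a_0 = 1/4 ∫_{-4}^{4} ψ(s) ds = 1/4 · (-12) = -3.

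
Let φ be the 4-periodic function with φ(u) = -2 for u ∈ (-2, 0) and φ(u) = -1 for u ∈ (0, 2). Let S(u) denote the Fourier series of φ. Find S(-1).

φ is continuous at u = -1 with value -2, so the series converges to -2 there.

-2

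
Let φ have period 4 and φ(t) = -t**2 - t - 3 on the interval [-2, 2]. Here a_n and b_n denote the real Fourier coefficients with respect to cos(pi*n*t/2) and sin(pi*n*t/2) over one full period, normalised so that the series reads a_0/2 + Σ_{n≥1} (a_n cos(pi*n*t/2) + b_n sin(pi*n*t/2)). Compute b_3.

b_3 = 1/2 ∫_{-2}^{2} φ(t) sin(3*pi*t/2) dt.
Integrating by parts twice (tabular method), an antiderivative of (-t**2 - t - 3) sin(3*pi*t/2) is 2*t**2*cos(3*pi*t/2)/(3*pi) - 8*t*sin(3*pi*t/2)/(9*pi**2) + 2*t*cos(3*pi*t/2)/(3*pi) - 4*sin(3*pi*t/2)/(9*pi**2) - 16*cos(3*pi*t/2)/(27*pi**3) + 2*cos(3*pi*t/2)/pi; evaluating from -2 to 2: ∫_{-2}^{2} (-t**2 - t - 3) sin(3*pi*t/2) dt = (-6/pi + 16/(27*pi**3)) - (2*(8 - 45*pi**2)/(27*pi**3)) = -8/(3*pi).
Hence b_3 = (1/2)·(-8/(3*pi)) = -4/(3*pi).

-4/(3*pi)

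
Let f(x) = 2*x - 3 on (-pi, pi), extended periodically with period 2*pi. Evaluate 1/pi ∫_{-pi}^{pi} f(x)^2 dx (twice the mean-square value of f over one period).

1/pi ∫_{-pi}^{pi} f(x)^2 dx = 1/pi · (18*pi + 8*pi**3/3) = 18 + 8*pi**2/3.

18 + 8*pi**2/3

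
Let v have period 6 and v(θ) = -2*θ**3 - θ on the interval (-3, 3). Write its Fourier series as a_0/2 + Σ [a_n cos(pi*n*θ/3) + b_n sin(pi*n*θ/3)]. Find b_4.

3*(-27 + 76*pi**2)/(8*pi**3)

b_4 = 1/3 ∫_{-3}^{3} v(θ) sin(4*pi*θ/3) dθ.
v is odd and sin(4*pi*θ/3) is odd, so the integrand is even and b_4 = 2/3 ∫_0^{3} v(θ) sin(4*pi*θ/3) dθ.
Integrating by parts three times (tabular method), an antiderivative of (-2*θ**3 - θ) sin(4*pi*θ/3) is 3*θ**3*cos(4*pi*θ/3)/(2*pi) - 27*θ**2*sin(4*pi*θ/3)/(8*pi**2) - 81*θ*cos(4*pi*θ/3)/(16*pi**3) + 3*θ*cos(4*pi*θ/3)/(4*pi) - 9*sin(4*pi*θ/3)/(16*pi**2) + 243*sin(4*pi*θ/3)/(64*pi**4); evaluating from 0 to 3: ∫_{0}^{3} (-2*θ**3 - θ) sin(4*pi*θ/3) dθ = (9*(-27 + 76*pi**2)/(16*pi**3)) - (0) = 9*(-27 + 76*pi**2)/(16*pi**3).
Hence b_4 = (2/3)·(9*(-27 + 76*pi**2)/(16*pi**3)) = 3*(-27 + 76*pi**2)/(8*pi**3).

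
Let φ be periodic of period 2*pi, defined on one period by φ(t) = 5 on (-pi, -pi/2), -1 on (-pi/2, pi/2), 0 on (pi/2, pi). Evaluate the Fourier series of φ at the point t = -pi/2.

At t = -pi/2 the one-sided limits are φ(-pi/2^-) = 5 and φ(-pi/2^+) = -1.
By Dirichlet's theorem the series converges to their average, [(5) + (-1)]/2 = 2.

2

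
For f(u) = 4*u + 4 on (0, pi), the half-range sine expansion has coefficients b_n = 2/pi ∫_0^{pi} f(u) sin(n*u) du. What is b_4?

b_4 = 2/pi ∫_0^{pi} (4*u + 4) sin(4*u) du.
Integrating by parts (boundary term plus one more integral), an antiderivative of (4*u + 4) sin(4*u) is -u*cos(4*u) + sin(4*u)/4 - cos(4*u); evaluating from 0 to pi: ∫_{0}^{pi} (4*u + 4) sin(4*u) du = (-pi - 1) - (-1) = -pi.
Hence b_4 = (2/pi)·(-pi) = -2.

-2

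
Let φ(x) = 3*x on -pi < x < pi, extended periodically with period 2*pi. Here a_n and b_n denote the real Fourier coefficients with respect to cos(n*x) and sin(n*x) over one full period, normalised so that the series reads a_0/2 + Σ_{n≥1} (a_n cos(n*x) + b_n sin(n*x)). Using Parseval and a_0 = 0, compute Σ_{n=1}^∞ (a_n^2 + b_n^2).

Parseval: a_0^2/2 + Σ_{n≥1} (a_n^2+b_n^2) = 1/pi ∫_{-pi}^{pi} φ(x)^2 dx = 6*pi**2.
Subtract a_0^2/2 = 0: Σ (a_n^2+b_n^2) = 6*pi**2.

6*pi**2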